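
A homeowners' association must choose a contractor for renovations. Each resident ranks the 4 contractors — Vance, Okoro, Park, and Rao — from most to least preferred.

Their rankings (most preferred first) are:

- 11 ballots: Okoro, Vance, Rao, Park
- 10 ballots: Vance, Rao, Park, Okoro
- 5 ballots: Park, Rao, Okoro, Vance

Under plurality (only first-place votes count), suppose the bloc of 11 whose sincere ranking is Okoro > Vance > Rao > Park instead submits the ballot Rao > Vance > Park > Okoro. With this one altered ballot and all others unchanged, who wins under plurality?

Rao

First-place totals with the altered ballot: Vance 10, Okoro 0, Park 5, Rao 11.
The switch changes the winner from Okoro to Rao.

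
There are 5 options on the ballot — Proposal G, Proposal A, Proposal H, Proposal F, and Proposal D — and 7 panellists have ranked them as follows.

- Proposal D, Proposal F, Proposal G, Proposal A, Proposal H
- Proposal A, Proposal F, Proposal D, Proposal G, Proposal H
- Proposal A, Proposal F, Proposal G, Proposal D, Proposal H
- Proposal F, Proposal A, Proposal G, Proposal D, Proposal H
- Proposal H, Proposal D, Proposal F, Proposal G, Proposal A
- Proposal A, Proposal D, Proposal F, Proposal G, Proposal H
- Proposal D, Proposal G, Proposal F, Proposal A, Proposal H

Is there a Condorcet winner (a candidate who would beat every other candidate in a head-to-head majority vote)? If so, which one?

No Condorcet winner

Head-to-head results (7 voters total):
Proposal G vs Proposal A: Proposal A wins 4–3.
Proposal G vs Proposal H: Proposal G wins 6–1.
Proposal G vs Proposal F: Proposal F wins 6–1.
Proposal G vs Proposal D: Proposal D wins 5–2.
Proposal A vs Proposal H: Proposal A wins 6–1.
Proposal A vs Proposal F: Proposal F wins 4–3.
Proposal A vs Proposal D: Proposal A wins 4–3.
Proposal H vs Proposal F: Proposal F wins 6–1.
Proposal H vs Proposal D: Proposal D wins 6–1.
Proposal F vs Proposal D: Proposal D wins 4–3.
No candidate beats all others: Proposal A beats Proposal D beats Proposal F beats Proposal A, a majority cycle.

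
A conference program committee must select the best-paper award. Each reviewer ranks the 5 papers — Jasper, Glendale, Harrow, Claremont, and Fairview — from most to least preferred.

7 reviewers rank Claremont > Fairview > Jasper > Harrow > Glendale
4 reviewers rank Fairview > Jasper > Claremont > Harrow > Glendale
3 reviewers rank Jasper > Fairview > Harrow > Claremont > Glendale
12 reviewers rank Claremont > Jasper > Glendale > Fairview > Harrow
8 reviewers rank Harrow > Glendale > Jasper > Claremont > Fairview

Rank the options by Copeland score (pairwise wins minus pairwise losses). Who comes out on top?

Pairwise results:
  Jasper vs Glendale: Jasper wins 26–8.
  Jasper vs Harrow: Jasper wins 26–8.
  Jasper vs Claremont: Claremont wins 19–15.
  Jasper vs Fairview: Jasper wins 23–11.
  Glendale vs Harrow: Harrow wins 22–12.
  Glendale vs Claremont: Claremont wins 26–8.
  Glendale vs Fairview: Glendale wins 20–14.
  Harrow vs Claremont: Claremont wins 23–11.
  Harrow vs Fairview: Fairview wins 26–8.
  Claremont vs Fairview: Claremont wins 27–7.
Copeland scores (wins − losses):
  Jasper: 3 − 1 = 2
  Glendale: 1 − 3 = -2
  Harrow: 1 − 3 = -2
  Claremont: 4 − 0 = 4
  Fairview: 1 − 3 = -2
Claremont has the best Copeland score.

Claremont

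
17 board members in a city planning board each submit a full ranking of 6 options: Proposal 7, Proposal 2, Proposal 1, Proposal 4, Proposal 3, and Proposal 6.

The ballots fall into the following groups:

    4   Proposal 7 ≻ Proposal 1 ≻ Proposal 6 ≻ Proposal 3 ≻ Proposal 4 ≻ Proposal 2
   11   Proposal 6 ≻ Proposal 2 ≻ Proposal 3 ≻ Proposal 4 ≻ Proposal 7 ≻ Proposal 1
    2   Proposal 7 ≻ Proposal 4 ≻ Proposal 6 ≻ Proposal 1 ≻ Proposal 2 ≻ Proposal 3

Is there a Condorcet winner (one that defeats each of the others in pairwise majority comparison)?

Head-to-head results (17 voters total):
Proposal 7 vs Proposal 2: Proposal 2 wins 11–6.
Proposal 7 vs Proposal 1: Proposal 7 wins 17–0.
Proposal 7 vs Proposal 4: Proposal 4 wins 11–6.
Proposal 7 vs Proposal 3: Proposal 3 wins 11–6.
Proposal 7 vs Proposal 6: Proposal 6 wins 11–6.
Proposal 2 vs Proposal 1: Proposal 2 wins 11–6.
Proposal 2 vs Proposal 4: Proposal 2 wins 11–6.
Proposal 2 vs Proposal 3: Proposal 2 wins 13–4.
Proposal 2 vs Proposal 6: Proposal 6 wins 17–0.
Proposal 1 vs Proposal 4: Proposal 4 wins 13–4.
Proposal 1 vs Proposal 3: Proposal 3 wins 11–6.
Proposal 1 vs Proposal 6: Proposal 6 wins 13–4.
Proposal 4 vs Proposal 3: Proposal 3 wins 15–2.
Proposal 4 vs Proposal 6: Proposal 6 wins 15–2.
Proposal 3 vs Proposal 6: Proposal 6 wins 17–0.
Proposal 6 beats each rival — Proposal 7 (11–6), Proposal 2 (17–0), Proposal 1 (13–4), Proposal 4 (15–2), Proposal 3 (17–0) — so Proposal 6 is the Condorcet winner.

Yes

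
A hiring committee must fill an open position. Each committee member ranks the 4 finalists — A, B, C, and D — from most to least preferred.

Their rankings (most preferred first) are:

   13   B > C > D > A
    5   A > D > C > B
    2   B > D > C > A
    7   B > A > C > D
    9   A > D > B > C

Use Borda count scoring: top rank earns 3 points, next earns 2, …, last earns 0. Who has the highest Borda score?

Borda scores:
  A: 13·0 + 5·3 + 2·0 + 7·2 + 9·3 = 56
  B: 13·3 + 5·0 + 2·3 + 7·3 + 9·1 = 75
  C: 13·2 + 5·1 + 2·1 + 7·1 + 9·0 = 40
  D: 13·1 + 5·2 + 2·2 + 7·0 + 9·2 = 45
B has the highest total.

B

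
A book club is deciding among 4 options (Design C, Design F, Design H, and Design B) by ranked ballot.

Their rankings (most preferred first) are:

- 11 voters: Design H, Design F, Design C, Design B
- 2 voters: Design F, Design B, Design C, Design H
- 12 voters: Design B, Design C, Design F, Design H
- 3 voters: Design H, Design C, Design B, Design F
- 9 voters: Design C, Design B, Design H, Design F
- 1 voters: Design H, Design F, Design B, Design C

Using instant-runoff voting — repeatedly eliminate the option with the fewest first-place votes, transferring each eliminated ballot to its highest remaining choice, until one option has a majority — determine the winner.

Round 1: Design H 15, Design B 12, Design C 9, Design F 2. Design F has the fewest and is eliminated.
Round 2: Design H 15, Design B 14, Design C 9. Design C has the fewest and is eliminated.
Round 3: Design B 23, Design H 15. Design B has a majority.

Design B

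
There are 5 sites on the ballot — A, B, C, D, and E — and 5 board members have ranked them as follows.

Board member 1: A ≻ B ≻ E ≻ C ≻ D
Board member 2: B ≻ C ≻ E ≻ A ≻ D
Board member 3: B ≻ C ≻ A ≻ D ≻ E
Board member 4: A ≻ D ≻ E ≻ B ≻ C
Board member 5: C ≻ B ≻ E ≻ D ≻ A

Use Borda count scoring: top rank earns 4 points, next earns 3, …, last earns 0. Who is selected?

Borda scores:
  A: 4 + 1 + 2 + 4 + 0 = 11
  B: 3 + 4 + 4 + 1 + 3 = 15
  C: 1 + 3 + 3 + 0 + 4 = 11
  D: 0 + 0 + 1 + 3 + 1 = 5
  E: 2 + 2 + 0 + 2 + 2 = 8
B has the highest total.

B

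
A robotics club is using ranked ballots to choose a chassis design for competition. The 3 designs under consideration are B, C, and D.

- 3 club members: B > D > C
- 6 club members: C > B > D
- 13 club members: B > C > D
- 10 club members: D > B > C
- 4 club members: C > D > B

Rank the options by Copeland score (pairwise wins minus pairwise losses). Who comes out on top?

B

Pairwise results:
  B vs C: B wins 26–10.
  B vs D: B wins 22–14.
  C vs D: C wins 23–13.
Copeland scores (wins − losses):
  B: 2 − 0 = 2
  C: 1 − 1 = 0
  D: 0 − 2 = -2
B has the best Copeland score.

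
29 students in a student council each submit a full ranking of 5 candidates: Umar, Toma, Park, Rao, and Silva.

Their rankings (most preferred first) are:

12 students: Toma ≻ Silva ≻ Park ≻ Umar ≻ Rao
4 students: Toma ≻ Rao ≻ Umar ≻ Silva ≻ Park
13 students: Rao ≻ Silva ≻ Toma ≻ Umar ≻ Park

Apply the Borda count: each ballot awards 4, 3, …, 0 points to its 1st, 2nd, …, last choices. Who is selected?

Borda scores:
  Umar: 12·1 + 4·2 + 13·1 = 33
  Toma: 12·4 + 4·4 + 13·2 = 90
  Park: 12·2 + 4·0 + 13·0 = 24
  Rao: 12·0 + 4·3 + 13·4 = 64
  Silva: 12·3 + 4·1 + 13·3 = 79
Toma has the highest total.

Toma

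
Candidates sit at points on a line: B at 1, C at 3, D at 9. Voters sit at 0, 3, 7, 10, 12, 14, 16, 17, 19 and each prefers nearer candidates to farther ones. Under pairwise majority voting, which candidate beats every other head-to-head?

D

With single-peaked preferences on a line, the Condorcet winner is the candidate closest to the median voter.
The median voter (position 12) is closest to D at 9.
Check: D vs C — voters closer to D: 7 of 9.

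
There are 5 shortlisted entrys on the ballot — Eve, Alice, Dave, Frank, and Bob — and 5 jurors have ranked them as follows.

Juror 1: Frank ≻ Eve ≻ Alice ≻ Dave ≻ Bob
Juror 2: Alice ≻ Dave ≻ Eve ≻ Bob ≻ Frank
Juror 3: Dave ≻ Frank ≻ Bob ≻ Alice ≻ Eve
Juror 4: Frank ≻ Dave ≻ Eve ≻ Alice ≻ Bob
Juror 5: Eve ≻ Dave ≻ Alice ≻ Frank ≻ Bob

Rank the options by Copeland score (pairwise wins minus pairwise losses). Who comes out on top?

Pairwise results:
  Eve vs Alice: Eve wins 3–2.
  Eve vs Dave: Dave wins 3–2.
  Eve vs Frank: Frank wins 3–2.
  Eve vs Bob: Eve wins 4–1.
  Alice vs Dave: Dave wins 3–2.
  Alice vs Frank: Frank wins 3–2.
  Alice vs Bob: Alice wins 4–1.
  Dave vs Frank: Dave wins 3–2.
  Dave vs Bob: Dave wins 5–0.
  Frank vs Bob: Frank wins 4–1.
Copeland scores (wins − losses):
  Eve: 2 − 2 = 0
  Alice: 1 − 3 = -2
  Dave: 4 − 0 = 4
  Frank: 3 − 1 = 2
  Bob: 0 − 4 = -4
Dave has the best Copeland score.

Dave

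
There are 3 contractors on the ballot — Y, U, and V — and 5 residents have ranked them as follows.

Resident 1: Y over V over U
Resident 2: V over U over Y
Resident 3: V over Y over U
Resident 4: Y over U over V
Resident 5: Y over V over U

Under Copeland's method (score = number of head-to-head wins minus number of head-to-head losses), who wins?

Pairwise results:
  Y vs U: Y wins 4–1.
  Y vs V: Y wins 3–2.
  U vs V: V wins 4–1.
Copeland scores (wins − losses):
  Y: 2 − 0 = 2
  U: 0 − 2 = -2
  V: 1 − 1 = 0
Y has the best Copeland score.

Y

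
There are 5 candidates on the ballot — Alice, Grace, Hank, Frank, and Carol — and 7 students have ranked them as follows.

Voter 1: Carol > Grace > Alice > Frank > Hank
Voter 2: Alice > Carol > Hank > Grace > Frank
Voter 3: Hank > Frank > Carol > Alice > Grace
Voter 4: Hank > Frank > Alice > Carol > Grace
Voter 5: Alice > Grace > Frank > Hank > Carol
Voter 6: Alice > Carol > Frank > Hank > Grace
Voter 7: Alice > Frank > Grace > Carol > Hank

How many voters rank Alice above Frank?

5

Ballots ranking Alice above Frank: 5.
Ballots ranking Frank above Alice: 2.
So 5 of 7 voters prefer Alice to Frank.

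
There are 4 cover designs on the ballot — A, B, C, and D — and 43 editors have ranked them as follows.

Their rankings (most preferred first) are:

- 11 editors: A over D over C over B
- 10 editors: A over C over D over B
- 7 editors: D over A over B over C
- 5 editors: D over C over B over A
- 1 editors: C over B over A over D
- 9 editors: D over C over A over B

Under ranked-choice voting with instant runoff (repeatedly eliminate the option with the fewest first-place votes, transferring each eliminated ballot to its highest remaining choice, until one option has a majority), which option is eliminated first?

Round 1: A 21, D 21, C 1, B 0. B has the fewest and is eliminated.
Round 2: A 21, D 21, C 1. C has the fewest and is eliminated.
Round 3: A 22, D 21. A has a majority.

B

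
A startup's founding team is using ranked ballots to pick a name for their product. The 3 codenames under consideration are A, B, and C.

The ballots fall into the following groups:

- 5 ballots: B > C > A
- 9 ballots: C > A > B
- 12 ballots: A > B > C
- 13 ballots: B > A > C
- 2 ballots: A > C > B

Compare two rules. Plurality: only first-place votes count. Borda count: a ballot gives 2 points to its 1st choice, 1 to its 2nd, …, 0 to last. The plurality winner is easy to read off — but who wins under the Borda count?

Plurality first-place counts: A 14, B 18, C 9 → B.
Borda totals: A 50, B 48, C 25 → A.

A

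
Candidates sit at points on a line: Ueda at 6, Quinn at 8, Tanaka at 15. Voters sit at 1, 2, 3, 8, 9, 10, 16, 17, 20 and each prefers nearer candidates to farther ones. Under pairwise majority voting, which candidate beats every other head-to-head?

Quinn

With single-peaked preferences on a line, the Condorcet winner is the candidate closest to the median voter.
The median voter (position 9) is closest to Quinn at 8.
Check: Quinn vs Tanaka — voters closer to Quinn: 6 of 9.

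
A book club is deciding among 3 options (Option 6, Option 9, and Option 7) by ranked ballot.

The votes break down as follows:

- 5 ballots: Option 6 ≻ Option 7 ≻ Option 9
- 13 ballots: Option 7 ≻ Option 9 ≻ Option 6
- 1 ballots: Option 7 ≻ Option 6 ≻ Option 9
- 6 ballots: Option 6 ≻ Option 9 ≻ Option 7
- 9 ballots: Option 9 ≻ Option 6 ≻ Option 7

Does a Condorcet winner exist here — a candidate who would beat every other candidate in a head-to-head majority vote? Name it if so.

No Condorcet winner

Head-to-head results (34 voters total):
Option 6 vs Option 9: Option 9 wins 22–12.
Option 6 vs Option 7: Option 6 wins 20–14.
Option 9 vs Option 7: Option 7 wins 19–15.
No candidate beats all others: Option 6 beats Option 7 beats Option 9 beats Option 6, a majority cycle.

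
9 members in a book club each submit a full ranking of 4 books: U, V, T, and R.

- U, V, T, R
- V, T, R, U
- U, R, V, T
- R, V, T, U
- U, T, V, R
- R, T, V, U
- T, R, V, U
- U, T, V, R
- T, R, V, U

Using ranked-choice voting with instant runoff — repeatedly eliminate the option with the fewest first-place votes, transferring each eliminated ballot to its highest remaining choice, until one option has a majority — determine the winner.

Round 1: U 4, T 2, R 2, V 1. V has the fewest and is eliminated.
Round 2: U 4, T 3, R 2. R has the fewest and is eliminated.
Round 3: T 5, U 4. T has a majority.

T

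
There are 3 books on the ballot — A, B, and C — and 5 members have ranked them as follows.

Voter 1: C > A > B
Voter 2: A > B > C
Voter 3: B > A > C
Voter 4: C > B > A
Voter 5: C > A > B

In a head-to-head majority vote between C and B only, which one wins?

C

Ballots ranking C above B: 3.
Ballots ranking B above C: 2.
C wins the head-to-head, 3–2.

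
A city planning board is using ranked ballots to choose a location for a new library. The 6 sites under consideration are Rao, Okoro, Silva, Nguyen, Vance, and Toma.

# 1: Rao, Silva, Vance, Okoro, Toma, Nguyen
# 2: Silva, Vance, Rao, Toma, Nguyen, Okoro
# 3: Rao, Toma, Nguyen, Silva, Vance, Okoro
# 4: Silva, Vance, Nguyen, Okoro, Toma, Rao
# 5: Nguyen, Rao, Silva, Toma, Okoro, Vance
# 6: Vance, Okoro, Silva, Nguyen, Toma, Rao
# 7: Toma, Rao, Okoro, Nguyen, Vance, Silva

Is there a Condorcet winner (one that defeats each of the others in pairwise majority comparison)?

Yes

Head-to-head results (7 voters total):
Rao vs Okoro: Rao wins 5–2.
Rao vs Silva: Rao wins 4–3.
Rao vs Nguyen: Rao wins 4–3.
Rao vs Vance: Rao wins 4–3.
Rao vs Toma: Rao wins 4–3.
Okoro vs Silva: Silva wins 5–2.
Okoro vs Nguyen: Nguyen wins 4–3.
Okoro vs Vance: Vance wins 5–2.
Okoro vs Toma: Toma wins 4–3.
Silva vs Nguyen: Silva wins 4–3.
Silva vs Vance: Silva wins 5–2.
Silva vs Toma: Silva wins 5–2.
Nguyen vs Vance: Vance wins 4–3.
Nguyen vs Toma: Toma wins 4–3.
Vance vs Toma: Vance wins 4–3.
Rao beats each rival — Okoro (5–2), Silva (4–3), Nguyen (4–3), Vance (4–3), Toma (4–3) — so Rao is the Condorcet winner.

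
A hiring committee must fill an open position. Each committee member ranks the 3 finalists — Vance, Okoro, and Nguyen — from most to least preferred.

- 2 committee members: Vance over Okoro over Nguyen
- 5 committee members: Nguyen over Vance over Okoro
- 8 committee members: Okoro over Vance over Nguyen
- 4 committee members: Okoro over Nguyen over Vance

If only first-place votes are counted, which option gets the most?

First-place vote totals:
  Vance: 2
  Okoro: 12
  Nguyen: 5
Okoro has the most first-place votes.

Okoro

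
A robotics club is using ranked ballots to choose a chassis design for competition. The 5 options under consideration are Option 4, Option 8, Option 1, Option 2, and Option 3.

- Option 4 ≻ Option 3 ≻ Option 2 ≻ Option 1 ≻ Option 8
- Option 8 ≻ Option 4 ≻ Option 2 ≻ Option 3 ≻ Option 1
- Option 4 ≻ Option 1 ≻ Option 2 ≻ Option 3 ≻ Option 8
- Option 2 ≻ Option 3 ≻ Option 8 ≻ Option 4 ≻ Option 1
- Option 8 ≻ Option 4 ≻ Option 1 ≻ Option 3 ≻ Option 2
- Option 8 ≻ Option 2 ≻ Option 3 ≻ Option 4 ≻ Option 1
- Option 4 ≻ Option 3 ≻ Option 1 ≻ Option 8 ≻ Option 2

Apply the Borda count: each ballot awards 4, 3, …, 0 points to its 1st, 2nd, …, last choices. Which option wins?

Option 4

Borda scores:
  Option 4: 4 + 3 + 4 + 1 + 3 + 1 + 4 = 20
  Option 8: 0 + 4 + 0 + 2 + 4 + 4 + 1 = 15
  Option 1: 1 + 0 + 3 + 0 + 2 + 0 + 2 = 8
  Option 2: 2 + 2 + 2 + 4 + 0 + 3 + 0 = 13
  Option 3: 3 + 1 + 1 + 3 + 1 + 2 + 3 = 14
Option 4 has the highest total.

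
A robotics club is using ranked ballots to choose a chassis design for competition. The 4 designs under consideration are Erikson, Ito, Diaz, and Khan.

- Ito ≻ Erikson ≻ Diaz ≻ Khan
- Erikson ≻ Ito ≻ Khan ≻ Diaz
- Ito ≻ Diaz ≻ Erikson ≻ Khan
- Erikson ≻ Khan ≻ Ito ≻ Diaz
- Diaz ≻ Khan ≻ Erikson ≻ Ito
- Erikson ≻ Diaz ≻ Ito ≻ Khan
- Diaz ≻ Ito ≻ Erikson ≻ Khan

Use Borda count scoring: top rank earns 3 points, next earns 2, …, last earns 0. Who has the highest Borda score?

Erikson

Borda scores:
  Erikson: 2 + 3 + 1 + 3 + 1 + 3 + 1 = 14
  Ito: 3 + 2 + 3 + 1 + 0 + 1 + 2 = 12
  Diaz: 1 + 0 + 2 + 0 + 3 + 2 + 3 = 11
  Khan: 0 + 1 + 0 + 2 + 2 + 0 + 0 = 5
Erikson has the highest total.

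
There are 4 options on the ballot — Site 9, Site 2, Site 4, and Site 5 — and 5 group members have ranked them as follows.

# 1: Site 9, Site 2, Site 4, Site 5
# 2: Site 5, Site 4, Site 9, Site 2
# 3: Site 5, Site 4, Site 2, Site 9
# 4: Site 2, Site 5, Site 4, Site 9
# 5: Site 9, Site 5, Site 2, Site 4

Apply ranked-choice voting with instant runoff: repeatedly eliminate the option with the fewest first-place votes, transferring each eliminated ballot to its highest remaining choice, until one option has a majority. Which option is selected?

Round 1: Site 9 2, Site 5 2, Site 2 1, Site 4 0. Site 4 has the fewest and is eliminated.
Round 2: Site 9 2, Site 5 2, Site 2 1. Site 2 has the fewest and is eliminated.
Round 3: Site 5 3, Site 9 2. Site 5 has a majority.

Site 5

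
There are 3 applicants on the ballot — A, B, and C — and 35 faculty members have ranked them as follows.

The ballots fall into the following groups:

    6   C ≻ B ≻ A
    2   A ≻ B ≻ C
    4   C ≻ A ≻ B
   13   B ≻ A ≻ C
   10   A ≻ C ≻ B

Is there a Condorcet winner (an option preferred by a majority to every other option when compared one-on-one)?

No

Head-to-head results (35 voters total):
A vs B: B wins 19–16.
A vs C: A wins 25–10.
B vs C: C wins 20–15.
No candidate beats all others: A beats C beats B beats A, a majority cycle.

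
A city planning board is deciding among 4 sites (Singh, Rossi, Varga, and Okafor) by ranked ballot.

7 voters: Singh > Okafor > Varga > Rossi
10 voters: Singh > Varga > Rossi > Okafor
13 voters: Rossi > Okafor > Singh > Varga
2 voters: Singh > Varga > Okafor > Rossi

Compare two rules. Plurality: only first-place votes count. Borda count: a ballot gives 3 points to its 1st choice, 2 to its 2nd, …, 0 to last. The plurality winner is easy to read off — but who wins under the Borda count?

Singh

Plurality first-place counts: Singh 19, Rossi 13, Varga 0, Okafor 0 → Singh.
Borda totals: Singh 70, Rossi 49, Varga 31, Okafor 42 → Singh.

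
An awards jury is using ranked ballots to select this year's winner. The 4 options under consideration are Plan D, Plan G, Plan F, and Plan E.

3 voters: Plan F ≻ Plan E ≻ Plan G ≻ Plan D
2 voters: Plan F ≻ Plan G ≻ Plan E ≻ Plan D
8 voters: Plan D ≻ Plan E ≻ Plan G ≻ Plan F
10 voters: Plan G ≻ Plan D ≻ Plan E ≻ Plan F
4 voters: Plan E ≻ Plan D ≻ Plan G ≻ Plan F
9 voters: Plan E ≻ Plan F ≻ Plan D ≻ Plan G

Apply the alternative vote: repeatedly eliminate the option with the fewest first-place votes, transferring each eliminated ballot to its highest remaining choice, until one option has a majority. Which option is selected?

Round 1: Plan E 13, Plan G 10, Plan D 8, Plan F 5. Plan F has the fewest and is eliminated.
Round 2: Plan E 16, Plan G 12, Plan D 8. Plan D has the fewest and is eliminated.
Round 3: Plan E 24, Plan G 12. Plan E has a majority.

Plan E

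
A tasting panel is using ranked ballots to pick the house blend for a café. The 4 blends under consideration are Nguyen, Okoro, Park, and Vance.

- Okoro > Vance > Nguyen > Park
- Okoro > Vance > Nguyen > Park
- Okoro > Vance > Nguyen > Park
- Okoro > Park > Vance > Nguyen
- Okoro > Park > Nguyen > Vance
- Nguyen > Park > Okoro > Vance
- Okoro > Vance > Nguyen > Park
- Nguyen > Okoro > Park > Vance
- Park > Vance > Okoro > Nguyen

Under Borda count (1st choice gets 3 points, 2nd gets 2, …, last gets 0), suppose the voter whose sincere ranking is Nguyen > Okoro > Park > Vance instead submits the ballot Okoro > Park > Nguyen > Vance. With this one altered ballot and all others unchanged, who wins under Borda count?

Borda totals with the altered ballot: Nguyen 9, Okoro 23, Park 11, Vance 11.
The winner is unchanged: still Okoro.

Okoro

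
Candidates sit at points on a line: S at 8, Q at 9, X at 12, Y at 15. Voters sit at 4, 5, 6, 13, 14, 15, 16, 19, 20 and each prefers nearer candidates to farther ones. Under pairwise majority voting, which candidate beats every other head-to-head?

Y

With single-peaked preferences on a line, the Condorcet winner is the candidate closest to the median voter.
The median voter (position 14) is closest to Y at 15.
Check: Y vs Q — voters closer to Y: 6 of 9.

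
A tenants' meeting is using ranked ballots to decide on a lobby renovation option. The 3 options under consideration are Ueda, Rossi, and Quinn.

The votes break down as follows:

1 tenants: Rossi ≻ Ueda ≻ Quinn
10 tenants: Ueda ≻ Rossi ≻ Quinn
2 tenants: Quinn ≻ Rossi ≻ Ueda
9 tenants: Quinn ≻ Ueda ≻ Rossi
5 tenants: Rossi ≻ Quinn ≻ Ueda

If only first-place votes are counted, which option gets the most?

Quinn

First-place vote totals:
  Ueda: 10
  Rossi: 6
  Quinn: 11
Quinn has the most first-place votes.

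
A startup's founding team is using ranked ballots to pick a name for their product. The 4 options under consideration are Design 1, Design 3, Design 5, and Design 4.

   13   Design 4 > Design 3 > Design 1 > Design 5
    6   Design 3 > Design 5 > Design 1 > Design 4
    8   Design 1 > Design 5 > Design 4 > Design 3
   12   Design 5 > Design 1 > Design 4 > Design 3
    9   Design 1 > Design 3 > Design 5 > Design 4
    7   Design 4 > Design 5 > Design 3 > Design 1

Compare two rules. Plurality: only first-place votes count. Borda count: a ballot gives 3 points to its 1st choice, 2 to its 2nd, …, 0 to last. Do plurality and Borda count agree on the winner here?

No

Plurality first-place counts: Design 1 17, Design 3 6, Design 5 12, Design 4 20 → Design 4.
Borda totals: Design 1 94, Design 3 69, Design 5 87, Design 4 80 → Design 1.
The two rules disagree: plurality picks Design 4, Borda picks Design 1.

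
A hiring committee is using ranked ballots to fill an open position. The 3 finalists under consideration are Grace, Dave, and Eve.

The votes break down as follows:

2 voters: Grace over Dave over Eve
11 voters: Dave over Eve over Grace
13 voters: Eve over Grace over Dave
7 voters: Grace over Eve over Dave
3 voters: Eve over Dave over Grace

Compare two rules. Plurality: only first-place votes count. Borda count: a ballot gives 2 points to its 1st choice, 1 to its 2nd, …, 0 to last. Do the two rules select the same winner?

Plurality first-place counts: Grace 9, Dave 11, Eve 16 → Eve.
Borda totals: Grace 31, Dave 27, Eve 50 → Eve.
The two rules agree on Eve.

Yes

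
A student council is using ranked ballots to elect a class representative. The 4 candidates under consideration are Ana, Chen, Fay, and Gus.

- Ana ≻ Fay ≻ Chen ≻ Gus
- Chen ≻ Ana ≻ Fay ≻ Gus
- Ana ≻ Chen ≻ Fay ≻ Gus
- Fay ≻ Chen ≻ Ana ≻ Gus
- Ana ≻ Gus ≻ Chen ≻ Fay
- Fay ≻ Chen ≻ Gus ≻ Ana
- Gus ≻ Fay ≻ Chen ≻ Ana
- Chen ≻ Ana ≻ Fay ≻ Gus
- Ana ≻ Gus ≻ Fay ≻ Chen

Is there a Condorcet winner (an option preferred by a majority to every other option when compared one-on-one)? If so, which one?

Head-to-head results (9 voters total):
Ana vs Chen: Chen wins 5–4.
Ana vs Fay: Ana wins 6–3.
Ana vs Gus: Ana wins 7–2.
Chen vs Fay: Fay wins 5–4.
Chen vs Gus: Chen wins 6–3.
Fay vs Gus: Fay wins 6–3.
No candidate beats all others: Ana beats Fay beats Chen beats Ana, a majority cycle.

None — there is no Condorcet winner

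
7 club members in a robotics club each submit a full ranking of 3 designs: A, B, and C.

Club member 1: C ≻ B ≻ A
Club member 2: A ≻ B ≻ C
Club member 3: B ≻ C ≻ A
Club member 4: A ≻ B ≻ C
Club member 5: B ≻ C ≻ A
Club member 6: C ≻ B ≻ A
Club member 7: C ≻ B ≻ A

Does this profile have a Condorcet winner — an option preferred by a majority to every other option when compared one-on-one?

Head-to-head results (7 voters total):
A vs B: B wins 5–2.
A vs C: C wins 5–2.
B vs C: B wins 4–3.
B beats each rival — A (5–2), C (4–3) — so B is the Condorcet winner.

Yes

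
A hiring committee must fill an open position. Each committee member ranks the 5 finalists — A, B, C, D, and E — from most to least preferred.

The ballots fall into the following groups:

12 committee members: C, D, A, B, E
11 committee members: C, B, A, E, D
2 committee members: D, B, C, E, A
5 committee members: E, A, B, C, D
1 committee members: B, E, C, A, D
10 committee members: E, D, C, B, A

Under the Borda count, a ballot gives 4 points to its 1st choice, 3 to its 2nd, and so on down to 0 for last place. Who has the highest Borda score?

Borda scores:
  A: 12·2 + 11·2 + 2·0 + 5·3 + 1 + 10·0 = 62
  B: 12·1 + 11·3 + 2·3 + 5·2 + 4 + 10·1 = 75
  C: 12·4 + 11·4 + 2·2 + 5·1 + 2 + 10·2 = 123
  D: 12·3 + 11·0 + 2·4 + 5·0 + 0 + 10·3 = 74
  E: 12·0 + 11·1 + 2·1 + 5·4 + 3 + 10·4 = 76
C has the highest total.

C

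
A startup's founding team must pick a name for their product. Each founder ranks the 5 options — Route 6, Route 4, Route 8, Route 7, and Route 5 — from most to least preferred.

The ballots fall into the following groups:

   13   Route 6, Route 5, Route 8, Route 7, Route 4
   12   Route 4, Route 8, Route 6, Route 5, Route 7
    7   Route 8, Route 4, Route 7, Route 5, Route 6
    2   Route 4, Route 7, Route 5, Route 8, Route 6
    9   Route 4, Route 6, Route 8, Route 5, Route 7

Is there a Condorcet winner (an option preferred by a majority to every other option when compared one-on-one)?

Head-to-head results (43 voters total):
Route 6 vs Route 4: Route 4 wins 30–13.
Route 6 vs Route 8: Route 6 wins 22–21.
Route 6 vs Route 7: Route 6 wins 34–9.
Route 6 vs Route 5: Route 6 wins 34–9.
Route 4 vs Route 8: Route 4 wins 23–20.
Route 4 vs Route 7: Route 4 wins 30–13.
Route 4 vs Route 5: Route 4 wins 30–13.
Route 8 vs Route 7: Route 8 wins 41–2.
Route 8 vs Route 5: Route 8 wins 28–15.
Route 7 vs Route 5: Route 5 wins 34–9.
Route 4 beats each rival — Route 6 (30–13), Route 8 (23–20), Route 7 (30–13), Route 5 (30–13) — so Route 4 is the Condorcet winner.

Yes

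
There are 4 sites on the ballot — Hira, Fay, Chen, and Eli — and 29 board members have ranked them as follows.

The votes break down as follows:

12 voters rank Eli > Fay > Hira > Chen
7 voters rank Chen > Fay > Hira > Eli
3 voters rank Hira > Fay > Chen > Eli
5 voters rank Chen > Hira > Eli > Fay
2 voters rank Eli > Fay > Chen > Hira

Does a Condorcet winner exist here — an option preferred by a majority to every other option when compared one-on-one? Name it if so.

Head-to-head results (29 voters total):
Hira vs Fay: Fay wins 21–8.
Hira vs Chen: Hira wins 15–14.
Hira vs Eli: Hira wins 15–14.
Fay vs Chen: Fay wins 17–12.
Fay vs Eli: Eli wins 19–10.
Chen vs Eli: Chen wins 15–14.
No candidate beats all others: Hira beats Eli beats Fay beats Hira, a majority cycle.

None — there is no Condorcet winner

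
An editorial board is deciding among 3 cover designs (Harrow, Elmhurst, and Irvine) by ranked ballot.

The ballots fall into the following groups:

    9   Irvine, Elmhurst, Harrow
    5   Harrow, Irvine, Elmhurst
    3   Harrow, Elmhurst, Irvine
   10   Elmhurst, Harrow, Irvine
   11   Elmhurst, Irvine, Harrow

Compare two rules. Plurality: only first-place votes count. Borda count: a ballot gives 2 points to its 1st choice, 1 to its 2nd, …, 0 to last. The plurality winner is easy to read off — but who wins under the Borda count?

Elmhurst

Plurality first-place counts: Harrow 8, Elmhurst 21, Irvine 9 → Elmhurst.
Borda totals: Harrow 26, Elmhurst 54, Irvine 34 → Elmhurst.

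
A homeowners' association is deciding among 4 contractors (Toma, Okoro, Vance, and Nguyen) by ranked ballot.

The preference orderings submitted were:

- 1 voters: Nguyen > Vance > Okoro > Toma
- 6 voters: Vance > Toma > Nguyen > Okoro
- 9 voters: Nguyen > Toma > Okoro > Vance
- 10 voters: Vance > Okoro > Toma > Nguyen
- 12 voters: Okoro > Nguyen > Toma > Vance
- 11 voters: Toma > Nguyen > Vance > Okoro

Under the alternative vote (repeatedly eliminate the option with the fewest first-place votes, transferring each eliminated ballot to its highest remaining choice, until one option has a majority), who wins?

Toma

Round 1: Vance 16, Okoro 12, Toma 11, Nguyen 10. Nguyen has the fewest and is eliminated.
Round 2: Toma 20, Vance 17, Okoro 12. Okoro has the fewest and is eliminated.
Round 3: Toma 32, Vance 17. Toma has a majority.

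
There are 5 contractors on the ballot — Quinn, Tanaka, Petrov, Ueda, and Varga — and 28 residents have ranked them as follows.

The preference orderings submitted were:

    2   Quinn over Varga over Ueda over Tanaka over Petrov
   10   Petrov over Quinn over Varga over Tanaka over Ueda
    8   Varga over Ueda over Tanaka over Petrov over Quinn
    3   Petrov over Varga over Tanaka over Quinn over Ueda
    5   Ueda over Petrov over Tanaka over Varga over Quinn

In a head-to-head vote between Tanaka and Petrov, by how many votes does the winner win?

Ballots ranking Tanaka above Petrov: 2+8 = 10.
Ballots ranking Petrov above Tanaka: 10+3+5 = 18.
Petrov wins 18–10, a margin of 8.

8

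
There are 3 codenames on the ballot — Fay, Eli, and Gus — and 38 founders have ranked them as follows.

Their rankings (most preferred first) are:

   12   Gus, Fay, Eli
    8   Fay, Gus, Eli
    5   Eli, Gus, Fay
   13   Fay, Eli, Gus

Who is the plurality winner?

First-place vote totals:
  Fay: 21
  Eli: 5
  Gus: 12
Fay has the most first-place votes.

Fay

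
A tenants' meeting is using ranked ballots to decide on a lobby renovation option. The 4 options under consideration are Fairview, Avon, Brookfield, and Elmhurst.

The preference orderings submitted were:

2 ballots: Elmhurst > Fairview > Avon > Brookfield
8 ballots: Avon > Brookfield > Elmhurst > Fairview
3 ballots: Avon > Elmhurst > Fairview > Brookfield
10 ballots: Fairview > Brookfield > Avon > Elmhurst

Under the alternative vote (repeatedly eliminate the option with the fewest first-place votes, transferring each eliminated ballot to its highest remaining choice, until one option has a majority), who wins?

Round 1: Avon 11, Fairview 10, Elmhurst 2, Brookfield 0. Brookfield has the fewest and is eliminated.
Round 2: Avon 11, Fairview 10, Elmhurst 2. Elmhurst has the fewest and is eliminated.
Round 3: Fairview 12, Avon 11. Fairview has a majority.

Fairview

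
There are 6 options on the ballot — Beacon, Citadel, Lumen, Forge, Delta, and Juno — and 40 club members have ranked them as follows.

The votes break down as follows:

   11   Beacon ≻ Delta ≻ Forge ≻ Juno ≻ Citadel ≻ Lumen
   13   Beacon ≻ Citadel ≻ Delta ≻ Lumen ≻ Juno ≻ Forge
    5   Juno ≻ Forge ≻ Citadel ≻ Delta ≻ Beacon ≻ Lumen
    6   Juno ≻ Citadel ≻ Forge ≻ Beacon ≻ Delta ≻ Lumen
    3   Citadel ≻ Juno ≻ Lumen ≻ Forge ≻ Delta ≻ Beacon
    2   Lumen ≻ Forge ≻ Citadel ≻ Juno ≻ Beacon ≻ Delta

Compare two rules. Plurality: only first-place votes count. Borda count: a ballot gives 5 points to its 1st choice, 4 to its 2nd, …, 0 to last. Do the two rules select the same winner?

Yes

Plurality first-place counts: Beacon 24, Citadel 3, Lumen 2, Forge 0, Delta 0, Juno 11 → Beacon.
Borda totals: Beacon 139, Citadel 123, Lumen 45, Forge 85, Delta 102, Juno 106 → Beacon.
The two rules agree on Beacon.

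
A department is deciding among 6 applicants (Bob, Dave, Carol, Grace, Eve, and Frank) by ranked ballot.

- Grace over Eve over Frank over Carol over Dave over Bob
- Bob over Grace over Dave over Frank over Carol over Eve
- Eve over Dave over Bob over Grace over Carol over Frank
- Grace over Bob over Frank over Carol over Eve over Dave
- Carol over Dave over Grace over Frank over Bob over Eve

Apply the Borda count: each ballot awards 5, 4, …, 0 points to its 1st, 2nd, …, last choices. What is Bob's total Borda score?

Borda scores:
  Bob: 0 + 5 + 3 + 4 + 1 = 13
  Dave: 1 + 3 + 4 + 0 + 4 = 12
  Carol: 2 + 1 + 1 + 2 + 5 = 11
  Grace: 5 + 4 + 2 + 5 + 3 = 19
  Eve: 4 + 0 + 5 + 1 + 0 = 10
  Frank: 3 + 2 + 0 + 3 + 2 = 10

13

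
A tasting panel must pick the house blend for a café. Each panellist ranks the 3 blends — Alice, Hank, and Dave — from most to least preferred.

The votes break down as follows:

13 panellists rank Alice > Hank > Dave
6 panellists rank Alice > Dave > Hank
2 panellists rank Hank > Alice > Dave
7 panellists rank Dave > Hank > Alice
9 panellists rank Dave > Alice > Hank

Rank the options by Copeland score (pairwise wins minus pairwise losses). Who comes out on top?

Pairwise results:
  Alice vs Hank: Alice wins 28–9.
  Alice vs Dave: Alice wins 21–16.
  Hank vs Dave: Dave wins 22–15.
Copeland scores (wins − losses):
  Alice: 2 − 0 = 2
  Hank: 0 − 2 = -2
  Dave: 1 − 1 = 0
Alice has the best Copeland score.

Alice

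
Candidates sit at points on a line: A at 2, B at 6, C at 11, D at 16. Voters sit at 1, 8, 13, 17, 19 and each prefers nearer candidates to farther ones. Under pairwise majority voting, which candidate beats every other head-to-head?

C

With single-peaked preferences on a line, the Condorcet winner is the candidate closest to the median voter.
The median voter (position 13) is closest to C at 11.
Check: C vs D — voters closer to C: 3 of 5.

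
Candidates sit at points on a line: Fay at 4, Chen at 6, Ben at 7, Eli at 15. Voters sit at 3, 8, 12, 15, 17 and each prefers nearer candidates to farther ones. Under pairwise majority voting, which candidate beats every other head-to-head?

With single-peaked preferences on a line, the Condorcet winner is the candidate closest to the median voter.
The median voter (position 12) is closest to Eli at 15.
Check: Eli vs Chen — voters closer to Eli: 3 of 5.

Eli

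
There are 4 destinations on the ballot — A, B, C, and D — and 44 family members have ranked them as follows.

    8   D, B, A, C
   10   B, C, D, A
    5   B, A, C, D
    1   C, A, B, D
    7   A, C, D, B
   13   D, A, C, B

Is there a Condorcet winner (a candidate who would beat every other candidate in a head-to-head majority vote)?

No

Head-to-head results (44 voters total):
A vs B: B wins 23–21.
A vs C: A wins 33–11.
A vs D: D wins 31–13.
B vs C: B wins 23–21.
B vs D: D wins 28–16.
C vs D: C wins 23–21.
No candidate beats all others: A beats C beats D beats A, a majority cycle.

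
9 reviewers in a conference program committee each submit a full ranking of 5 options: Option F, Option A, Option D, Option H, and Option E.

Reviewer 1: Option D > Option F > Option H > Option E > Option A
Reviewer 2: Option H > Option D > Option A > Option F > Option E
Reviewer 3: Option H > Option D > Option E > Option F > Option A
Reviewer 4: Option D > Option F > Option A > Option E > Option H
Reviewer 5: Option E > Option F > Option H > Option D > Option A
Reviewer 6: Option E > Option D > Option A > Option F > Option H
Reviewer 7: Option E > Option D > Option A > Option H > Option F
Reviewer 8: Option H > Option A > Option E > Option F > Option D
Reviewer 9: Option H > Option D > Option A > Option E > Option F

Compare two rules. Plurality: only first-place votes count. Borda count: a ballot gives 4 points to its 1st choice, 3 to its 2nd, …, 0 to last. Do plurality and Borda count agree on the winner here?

No

Plurality first-place counts: Option F 0, Option A 0, Option D 2, Option H 4, Option E 3 → Option H.
Borda totals: Option F 13, Option A 13, Option D 24, Option H 21, Option E 19 → Option D.
The two rules disagree: plurality picks Option H, Borda picks Option D.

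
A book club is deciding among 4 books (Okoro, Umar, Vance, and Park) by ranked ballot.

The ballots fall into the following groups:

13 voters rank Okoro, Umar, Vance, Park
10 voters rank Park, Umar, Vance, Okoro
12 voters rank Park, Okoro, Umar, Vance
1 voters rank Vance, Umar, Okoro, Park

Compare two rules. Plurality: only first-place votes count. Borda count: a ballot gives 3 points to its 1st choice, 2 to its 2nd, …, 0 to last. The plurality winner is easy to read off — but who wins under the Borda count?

Park

Plurality first-place counts: Okoro 13, Umar 0, Vance 1, Park 22 → Park.
Borda totals: Okoro 64, Umar 60, Vance 26, Park 66 → Park.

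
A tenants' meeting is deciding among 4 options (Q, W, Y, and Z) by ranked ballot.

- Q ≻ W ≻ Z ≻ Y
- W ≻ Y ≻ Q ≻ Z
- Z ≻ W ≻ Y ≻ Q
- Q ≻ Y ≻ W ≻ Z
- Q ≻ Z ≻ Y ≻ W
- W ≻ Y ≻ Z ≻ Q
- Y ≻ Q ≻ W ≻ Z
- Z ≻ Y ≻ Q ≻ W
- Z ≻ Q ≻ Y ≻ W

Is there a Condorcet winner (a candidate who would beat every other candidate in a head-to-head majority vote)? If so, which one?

Head-to-head results (9 voters total):
Q vs W: Q wins 6–3.
Q vs Y: Y wins 5–4.
Q vs Z: Q wins 5–4.
W vs Y: Y wins 5–4.
W vs Z: W wins 5–4.
Y vs Z: Z wins 5–4.
No candidate beats all others: Q beats Z beats Y beats Q, a majority cycle.

None — there is no Condorcet winner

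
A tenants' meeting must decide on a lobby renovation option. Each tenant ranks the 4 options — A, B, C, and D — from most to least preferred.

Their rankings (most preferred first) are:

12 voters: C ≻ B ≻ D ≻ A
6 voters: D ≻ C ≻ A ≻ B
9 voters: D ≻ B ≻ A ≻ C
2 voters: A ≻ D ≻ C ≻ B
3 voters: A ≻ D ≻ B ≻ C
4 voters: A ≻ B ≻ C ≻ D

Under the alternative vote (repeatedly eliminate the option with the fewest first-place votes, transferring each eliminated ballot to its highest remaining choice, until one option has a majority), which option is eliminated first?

Round 1: D 15, C 12, A 9, B 0. B has the fewest and is eliminated.
Round 2: D 15, C 12, A 9. A has the fewest and is eliminated.
Round 3: D 20, C 16. D has a majority.

B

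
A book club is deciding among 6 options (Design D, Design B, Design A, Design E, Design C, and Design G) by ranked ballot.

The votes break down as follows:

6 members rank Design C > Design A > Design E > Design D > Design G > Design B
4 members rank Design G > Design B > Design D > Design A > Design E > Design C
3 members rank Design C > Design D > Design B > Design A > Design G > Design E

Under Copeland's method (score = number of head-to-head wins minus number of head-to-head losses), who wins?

Design C

Pairwise results:
  Design D vs Design B: Design D wins 9–4.
  Design D vs Design A: Design D wins 7–6.
  Design D vs Design E: Design D wins 7–6.
  Design D vs Design C: Design C wins 9–4.
  Design D vs Design G: Design D wins 9–4.
  Design B vs Design A: Design B wins 7–6.
  Design B vs Design E: Design B wins 7–6.
  Design B vs Design C: Design C wins 9–4.
  Design B vs Design G: Design G wins 10–3.
  Design A vs Design E: Design A wins 13–0.
  Design A vs Design C: Design C wins 9–4.
  Design A vs Design G: Design A wins 9–4.
  Design E vs Design C: Design C wins 9–4.
  Design E vs Design G: Design G wins 7–6.
  Design C vs Design G: Design C wins 9–4.
Copeland scores (wins − losses):
  Design D: 4 − 1 = 3
  Design B: 2 − 3 = -1
  Design A: 2 − 3 = -1
  Design E: 0 − 5 = -5
  Design C: 5 − 0 = 5
  Design G: 2 − 3 = -1
Design C has the best Copeland score.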